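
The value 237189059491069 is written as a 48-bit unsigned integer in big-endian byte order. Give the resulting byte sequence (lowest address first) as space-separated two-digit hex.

237189059491069 in hexadecimal, padded to 48 bits, is 0xD7B8E1A2B4FD.
Split into bytes (most-significant first): D7 B8 E1 A2 B4 FD.
In big-endian order the high byte comes first in memory.
So the memory order matches the most-significant-first order: D7 B8 E1 A2 B4 FD.

D7 B8 E1 A2 B4 FD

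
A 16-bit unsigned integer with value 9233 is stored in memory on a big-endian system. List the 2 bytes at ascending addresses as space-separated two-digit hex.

24 11

9233 in hexadecimal, padded to 16 bits, is 0x2411.
Split into bytes (most-significant first): 24 11.
Big-endian: lowest address holds the most-significant byte.
So the memory order matches the most-significant-first order: 24 11.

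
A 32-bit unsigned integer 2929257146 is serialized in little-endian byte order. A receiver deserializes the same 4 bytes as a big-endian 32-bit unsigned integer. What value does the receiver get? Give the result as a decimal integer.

3135936686

2929257146 in 32-bit hexadecimal is 0xAE98EABA.
Stored little-endian, the bytes at ascending addresses are BA EA 98 AE.
Read back as big-endian, the last byte is least significant, giving 0xBAEA98AE.
0xBAEA98AE = 3135936686.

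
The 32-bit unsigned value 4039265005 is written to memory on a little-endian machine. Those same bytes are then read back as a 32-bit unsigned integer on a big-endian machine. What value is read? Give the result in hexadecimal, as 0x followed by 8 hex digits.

4039265005 in 32-bit hexadecimal is 0xF0C24AED.
Stored little-endian, the bytes at ascending addresses are ED 4A C2 F0.
Read back as big-endian, the last byte is least significant, giving 0xED4AC2F0.

0xED4AC2F0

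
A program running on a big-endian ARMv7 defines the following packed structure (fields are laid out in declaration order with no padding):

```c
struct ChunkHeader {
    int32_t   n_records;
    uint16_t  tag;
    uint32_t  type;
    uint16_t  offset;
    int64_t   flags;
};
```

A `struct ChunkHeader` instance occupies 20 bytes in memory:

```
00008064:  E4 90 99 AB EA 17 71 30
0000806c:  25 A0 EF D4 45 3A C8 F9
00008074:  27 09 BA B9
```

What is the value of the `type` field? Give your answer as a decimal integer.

1898980768

`type` follows `n_records` (4 B), `tag` (2 B), so it starts at offset 4 + 2 = 6 and occupies 4 bytes.
Bytes at offsets 6..9: 71 30 25 A0.
Big-endian stores the most-significant byte at the lowest address.
The bytes are already most-significant first: 0x713025A0.
0x713025A0 = 1898980768.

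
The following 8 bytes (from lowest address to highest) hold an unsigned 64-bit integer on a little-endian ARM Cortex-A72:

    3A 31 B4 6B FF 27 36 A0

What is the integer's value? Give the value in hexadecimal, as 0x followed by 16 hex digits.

In little-endian order the low byte comes first in memory.
Reassemble most-significant byte first: A0 36 27 FF 6B B4 31 3A → 0xA03627FF6BB4313A.

0xA03627FF6BB4313A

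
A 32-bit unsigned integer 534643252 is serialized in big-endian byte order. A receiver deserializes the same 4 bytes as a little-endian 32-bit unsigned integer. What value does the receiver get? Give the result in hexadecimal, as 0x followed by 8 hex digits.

0x3402DE1F

534643252 in 32-bit hexadecimal is 0x1FDE0234.
Stored big-endian, the bytes at ascending addresses are 1F DE 02 34.
Read back as little-endian, the first byte is least significant, giving 0x3402DE1F.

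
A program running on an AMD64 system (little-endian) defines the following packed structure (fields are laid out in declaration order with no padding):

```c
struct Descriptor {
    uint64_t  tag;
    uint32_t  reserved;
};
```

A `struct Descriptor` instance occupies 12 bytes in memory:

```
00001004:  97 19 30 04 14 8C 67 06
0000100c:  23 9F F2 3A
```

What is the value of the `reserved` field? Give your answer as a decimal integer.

`reserved` follows `tag` (8 bytes), so it starts at byte offset 8 and occupies 4 bytes.
Bytes at offsets 8..11: 23 9F F2 3A.
Little-endian stores the least-significant byte at the lowest address.
Reassemble most-significant byte first: 3A F2 9F 23 → 0x3AF29F23.
0x3AF29F23 = 988978979.

988978979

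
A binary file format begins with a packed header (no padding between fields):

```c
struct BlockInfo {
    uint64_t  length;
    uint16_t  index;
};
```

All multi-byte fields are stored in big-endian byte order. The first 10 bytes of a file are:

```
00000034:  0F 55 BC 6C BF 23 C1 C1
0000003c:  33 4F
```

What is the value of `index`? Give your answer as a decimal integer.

`index` follows `length` (8 bytes), so it starts at byte offset 8 and occupies 2 bytes.
Bytes at offsets 8..9: 33 4F.
Big-endian stores the most-significant byte at the lowest address.
The bytes are already most-significant first: 0x334F.
0x334F = 13135.

13135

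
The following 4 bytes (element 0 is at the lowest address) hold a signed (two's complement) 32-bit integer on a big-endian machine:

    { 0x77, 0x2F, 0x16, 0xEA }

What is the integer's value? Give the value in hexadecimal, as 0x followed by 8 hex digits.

Big-endian: lowest address holds the most-significant byte.
The bytes are already most-significant first: 0x772F16EA.

0x772F16EA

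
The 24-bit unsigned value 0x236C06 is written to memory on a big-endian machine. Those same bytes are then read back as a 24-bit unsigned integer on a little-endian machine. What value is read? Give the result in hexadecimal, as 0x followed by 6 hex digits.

0x066C23

Stored big-endian, the bytes at ascending addresses are 23 6C 06.
Read back as little-endian, the first byte is least significant, giving 0x066C23.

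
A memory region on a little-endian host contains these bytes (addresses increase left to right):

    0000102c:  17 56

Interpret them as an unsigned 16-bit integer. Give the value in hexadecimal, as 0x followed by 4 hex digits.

0x5617

Little-endian: lowest address holds the least-significant byte.
Reassemble most-significant byte first: 56 17 → 0x5617.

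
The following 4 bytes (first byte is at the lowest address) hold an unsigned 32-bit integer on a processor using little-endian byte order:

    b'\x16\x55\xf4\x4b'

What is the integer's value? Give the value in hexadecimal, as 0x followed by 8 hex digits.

0x4BF45516

Little-endian stores the least-significant byte at the lowest address.
Reassemble most-significant byte first: 4B F4 55 16 → 0x4BF45516.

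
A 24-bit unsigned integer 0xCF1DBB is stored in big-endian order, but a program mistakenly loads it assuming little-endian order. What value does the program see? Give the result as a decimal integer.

12262863

Stored big-endian, the bytes at ascending addresses are CF 1D BB.
Read back as little-endian, the first byte is least significant, giving 0xBB1DCF.
0xBB1DCF = 12262863.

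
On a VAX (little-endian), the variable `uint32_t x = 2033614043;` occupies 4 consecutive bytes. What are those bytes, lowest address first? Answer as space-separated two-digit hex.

DB 7C 36 79

2033614043 in hexadecimal, padded to 32 bits, is 0x79367CDB.
Split into bytes (most-significant first): 79 36 7C DB.
Little-endian: lowest address holds the least-significant byte.
So at ascending addresses the bytes are DB 7C 36 79.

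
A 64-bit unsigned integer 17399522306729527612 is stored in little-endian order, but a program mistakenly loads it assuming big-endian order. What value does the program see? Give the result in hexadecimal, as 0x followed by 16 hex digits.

0x3C4919F2598577F1

17399522306729527612 in 64-bit hexadecimal is 0xF1778559F219493C.
Stored little-endian, the bytes at ascending addresses are 3C 49 19 F2 59 85 77 F1.
Read back as big-endian, the last byte is least significant, giving 0x3C4919F2598577F1.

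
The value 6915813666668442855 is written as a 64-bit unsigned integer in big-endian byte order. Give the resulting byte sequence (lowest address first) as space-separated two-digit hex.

5F F9 E7 E3 66 90 74 E7

6915813666668442855 in hexadecimal, padded to 64 bits, is 0x5FF9E7E3669074E7.
Split into bytes (most-significant first): 5F F9 E7 E3 66 90 74 E7.
Big-endian: lowest address holds the most-significant byte.
So the memory order matches the most-significant-first order: 5F F9 E7 E3 66 90 74 E7.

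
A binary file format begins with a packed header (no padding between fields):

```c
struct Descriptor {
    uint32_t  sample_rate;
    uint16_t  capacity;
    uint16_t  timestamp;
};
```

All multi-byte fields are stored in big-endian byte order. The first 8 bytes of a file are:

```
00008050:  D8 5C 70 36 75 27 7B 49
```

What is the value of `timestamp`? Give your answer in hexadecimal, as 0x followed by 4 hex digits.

0x7B49

`timestamp` follows `sample_rate` (4 B), `capacity` (2 B), so it starts at offset 4 + 2 = 6 and occupies 2 bytes.
Bytes at offsets 6..7: 7B 49.
Big-endian stores the most-significant byte at the lowest address.
The bytes are already most-significant first: 0x7B49.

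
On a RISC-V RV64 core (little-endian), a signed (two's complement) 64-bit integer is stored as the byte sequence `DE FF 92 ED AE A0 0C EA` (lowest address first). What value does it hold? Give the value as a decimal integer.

-1581712695943299106

In little-endian order the low byte comes first in memory.
Reassemble most-significant byte first: EA 0C A0 AE ED 92 FF DE → 0xEA0CA0AEED92FFDE.
Top bit is set, so as a signed 64-bit value this is 0xEA0CA0AEED92FFDE − 2^64 = -1581712695943299106.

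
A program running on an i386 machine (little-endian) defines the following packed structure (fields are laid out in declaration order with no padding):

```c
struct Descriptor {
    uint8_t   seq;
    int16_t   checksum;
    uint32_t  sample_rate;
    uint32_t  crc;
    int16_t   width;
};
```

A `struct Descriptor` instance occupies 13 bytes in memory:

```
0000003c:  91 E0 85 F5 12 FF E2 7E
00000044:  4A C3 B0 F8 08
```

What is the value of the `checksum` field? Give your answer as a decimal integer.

-31264

`checksum` follows `seq` (1 byte), so it starts at byte offset 1 and occupies 2 bytes.
Bytes at offsets 1..2: E0 85.
Little-endian stores the least-significant byte at the lowest address.
Reassemble most-significant byte first: 85 E0 → 0x85E0.
Top bit is set, so as a signed 16-bit value this is 0x85E0 − 2^16 = -31264.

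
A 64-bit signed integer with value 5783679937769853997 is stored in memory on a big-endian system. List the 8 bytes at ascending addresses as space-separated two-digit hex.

50 43 C2 42 99 53 54 2D

5783679937769853997 in hexadecimal, padded to 64 bits, is 0x5043C2429953542D.
Split into bytes (most-significant first): 50 43 C2 42 99 53 54 2D.
Big-endian stores the most-significant byte at the lowest address.
So the memory order matches the most-significant-first order: 50 43 C2 42 99 53 54 2D.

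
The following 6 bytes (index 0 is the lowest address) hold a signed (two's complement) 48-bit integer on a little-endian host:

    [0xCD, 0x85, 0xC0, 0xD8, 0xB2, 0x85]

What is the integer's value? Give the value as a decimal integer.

-134471789541939

In little-endian order the low byte comes first in memory.
Reassemble most-significant byte first: 85 B2 D8 C0 85 CD → 0x85B2D8C085CD.
Top bit is set, so as a signed 48-bit value this is 0x85B2D8C085CD − 2^48 = -134471789541939.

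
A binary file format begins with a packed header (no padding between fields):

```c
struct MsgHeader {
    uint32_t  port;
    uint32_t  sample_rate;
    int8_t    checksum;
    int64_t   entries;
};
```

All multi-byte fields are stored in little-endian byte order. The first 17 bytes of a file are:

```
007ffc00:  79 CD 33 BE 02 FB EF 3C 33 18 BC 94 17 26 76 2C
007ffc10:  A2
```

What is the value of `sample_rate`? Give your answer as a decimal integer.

1022360322

`sample_rate` follows `port` (4 bytes), so it starts at byte offset 4 and occupies 4 bytes.
Bytes at offsets 4..7: 02 FB EF 3C.
Little-endian stores the least-significant byte at the lowest address.
Reassemble most-significant byte first: 3C EF FB 02 → 0x3CEFFB02.
0x3CEFFB02 = 1022360322.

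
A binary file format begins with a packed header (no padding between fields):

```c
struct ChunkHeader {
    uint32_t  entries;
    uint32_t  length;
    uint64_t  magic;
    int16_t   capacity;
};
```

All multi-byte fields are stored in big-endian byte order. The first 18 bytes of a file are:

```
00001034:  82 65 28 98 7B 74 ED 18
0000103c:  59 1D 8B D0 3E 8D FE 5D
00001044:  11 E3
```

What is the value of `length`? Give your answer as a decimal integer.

`length` follows `entries` (4 bytes), so it starts at byte offset 4 and occupies 4 bytes.
Bytes at offsets 4..7: 7B 74 ED 18.
Big-endian stores the most-significant byte at the lowest address.
The bytes are already most-significant first: 0x7B74ED18.
0x7B74ED18 = 2071260440.

2071260440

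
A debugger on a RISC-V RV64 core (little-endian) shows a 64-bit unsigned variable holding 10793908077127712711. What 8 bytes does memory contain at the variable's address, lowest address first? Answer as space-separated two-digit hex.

C7 BF 6A 23 35 AA CB 95

10793908077127712711 in hexadecimal, padded to 64 bits, is 0x95CBAA35236ABFC7.
Split into bytes (most-significant first): 95 CB AA 35 23 6A BF C7.
Little-endian: lowest address holds the least-significant byte.
So at ascending addresses the bytes are C7 BF 6A 23 35 AA CB 95.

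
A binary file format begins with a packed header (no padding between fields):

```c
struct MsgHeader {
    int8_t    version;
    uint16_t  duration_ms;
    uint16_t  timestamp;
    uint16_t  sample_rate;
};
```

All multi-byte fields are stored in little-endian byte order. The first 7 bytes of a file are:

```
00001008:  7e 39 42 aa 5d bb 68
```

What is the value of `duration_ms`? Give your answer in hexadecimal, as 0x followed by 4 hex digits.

`duration_ms` follows `version` (1 byte), so it starts at byte offset 1 and occupies 2 bytes.
Bytes at offsets 1..2: 39 42.
Little-endian stores the least-significant byte at the lowest address.
Reassemble most-significant byte first: 42 39 → 0x4239.

0x4239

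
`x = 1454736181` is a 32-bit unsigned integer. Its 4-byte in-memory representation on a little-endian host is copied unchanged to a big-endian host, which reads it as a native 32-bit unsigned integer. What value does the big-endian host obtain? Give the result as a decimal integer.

1454736181 in 32-bit hexadecimal is 0x56B58335.
Stored little-endian, the bytes at ascending addresses are 35 83 B5 56.
Read back as big-endian, the last byte is least significant, giving 0x3583B556.
0x3583B556 = 897824086.

897824086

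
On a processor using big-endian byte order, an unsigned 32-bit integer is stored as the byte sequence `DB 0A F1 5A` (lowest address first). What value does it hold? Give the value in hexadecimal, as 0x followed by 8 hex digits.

0xDB0AF15A

In big-endian order the high byte comes first in memory.
The bytes are already most-significant first: 0xDB0AF15A.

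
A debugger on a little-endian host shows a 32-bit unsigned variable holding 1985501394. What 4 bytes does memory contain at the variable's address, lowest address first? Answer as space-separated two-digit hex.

D2 58 58 76

1985501394 in hexadecimal, padded to 32 bits, is 0x765858D2.
Split into bytes (most-significant first): 76 58 58 D2.
In little-endian order the low byte comes first in memory.
So at ascending addresses the bytes are D2 58 58 76.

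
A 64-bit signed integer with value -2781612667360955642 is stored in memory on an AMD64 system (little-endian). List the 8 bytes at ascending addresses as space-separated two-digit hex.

Two's complement of -2781612667360955642 in 64 bits: 2781612667360955642 = 0x269A45FBBCC6CCFA; invert → 0xD965BA0443393305; add 1 → 0xD965BA0443393306.
Split into bytes (most-significant first): D9 65 BA 04 43 39 33 06.
In little-endian order the low byte comes first in memory.
So at ascending addresses the bytes are 06 33 39 43 04 BA 65 D9.

06 33 39 43 04 BA 65 D9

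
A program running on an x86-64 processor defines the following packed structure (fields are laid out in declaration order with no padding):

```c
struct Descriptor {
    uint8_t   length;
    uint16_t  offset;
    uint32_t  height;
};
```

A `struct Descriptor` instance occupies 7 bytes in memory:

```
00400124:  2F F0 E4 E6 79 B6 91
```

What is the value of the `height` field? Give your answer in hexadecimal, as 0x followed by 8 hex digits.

`height` follows `length` (1 B), `offset` (2 B), so it starts at offset 1 + 2 = 3 and occupies 4 bytes.
Bytes at offsets 3..6: E6 79 B6 91.
Little-endian: lowest address holds the least-significant byte.
Reassemble most-significant byte first: 91 B6 79 E6 → 0x91B679E6.

0x91B679E6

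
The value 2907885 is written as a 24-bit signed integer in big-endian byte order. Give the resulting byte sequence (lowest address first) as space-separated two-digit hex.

2C 5E ED

2907885 in hexadecimal, padded to 24 bits, is 0x2C5EED.
Split into bytes (most-significant first): 2C 5E ED.
Big-endian stores the most-significant byte at the lowest address.
So the memory order matches the most-significant-first order: 2C 5E ED.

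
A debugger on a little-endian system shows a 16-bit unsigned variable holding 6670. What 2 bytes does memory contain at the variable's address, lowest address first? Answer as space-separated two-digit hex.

0E 1A

6670 in hexadecimal, padded to 16 bits, is 0x1A0E.
Split into bytes (most-significant first): 1A 0E.
In little-endian order the low byte comes first in memory.
So at ascending addresses the bytes are 0E 1A.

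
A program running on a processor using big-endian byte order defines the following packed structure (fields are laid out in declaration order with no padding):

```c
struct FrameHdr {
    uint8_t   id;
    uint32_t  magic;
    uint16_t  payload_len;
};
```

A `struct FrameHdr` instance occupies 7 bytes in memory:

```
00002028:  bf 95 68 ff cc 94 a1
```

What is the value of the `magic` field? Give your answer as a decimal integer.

`magic` follows `id` (1 byte), so it starts at byte offset 1 and occupies 4 bytes.
Bytes at offsets 1..4: 95 68 FF CC.
Big-endian stores the most-significant byte at the lowest address.
The bytes are already most-significant first: 0x9568FFCC.
0x9568FFCC = 2506686412.

2506686412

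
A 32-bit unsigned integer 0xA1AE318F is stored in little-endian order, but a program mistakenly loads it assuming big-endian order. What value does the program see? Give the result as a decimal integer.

2402397857

Stored little-endian, the bytes at ascending addresses are 8F 31 AE A1.
Read back as big-endian, the last byte is least significant, giving 0x8F31AEA1.
0x8F31AEA1 = 2402397857.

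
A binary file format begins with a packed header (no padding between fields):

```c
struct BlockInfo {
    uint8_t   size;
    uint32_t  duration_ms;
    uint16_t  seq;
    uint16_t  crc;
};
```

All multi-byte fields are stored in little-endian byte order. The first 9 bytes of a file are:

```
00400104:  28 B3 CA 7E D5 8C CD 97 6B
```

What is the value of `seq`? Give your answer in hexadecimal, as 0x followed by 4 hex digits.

`seq` follows `size` (1 B), `duration_ms` (4 B), so it starts at offset 1 + 4 = 5 and occupies 2 bytes.
Bytes at offsets 5..6: 8C CD.
Little-endian: lowest address holds the least-significant byte.
Reassemble most-significant byte first: CD 8C → 0xCD8C.

0xCD8C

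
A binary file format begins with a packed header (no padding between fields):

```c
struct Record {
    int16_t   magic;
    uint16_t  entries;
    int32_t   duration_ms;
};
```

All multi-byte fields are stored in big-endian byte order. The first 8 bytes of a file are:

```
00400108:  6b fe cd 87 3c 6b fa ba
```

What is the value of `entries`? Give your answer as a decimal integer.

`entries` follows `magic` (2 bytes), so it starts at byte offset 2 and occupies 2 bytes.
Bytes at offsets 2..3: CD 87.
In big-endian order the high byte comes first in memory.
The bytes are already most-significant first: 0xCD87.
0xCD87 = 52615.

52615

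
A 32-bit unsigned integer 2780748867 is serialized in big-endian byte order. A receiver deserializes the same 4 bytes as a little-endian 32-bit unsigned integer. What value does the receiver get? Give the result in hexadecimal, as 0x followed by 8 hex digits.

0x43DCBEA5

2780748867 in 32-bit hexadecimal is 0xA5BEDC43.
Stored big-endian, the bytes at ascending addresses are A5 BE DC 43.
Read back as little-endian, the first byte is least significant, giving 0x43DCBEA5.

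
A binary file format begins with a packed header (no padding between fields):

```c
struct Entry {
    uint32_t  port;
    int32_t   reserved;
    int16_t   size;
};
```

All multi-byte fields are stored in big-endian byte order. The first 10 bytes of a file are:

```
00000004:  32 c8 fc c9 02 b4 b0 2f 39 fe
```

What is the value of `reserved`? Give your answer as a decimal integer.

45396015

`reserved` follows `port` (4 bytes), so it starts at byte offset 4 and occupies 4 bytes.
Bytes at offsets 4..7: 02 B4 B0 2F.
Big-endian stores the most-significant byte at the lowest address.
The bytes are already most-significant first: 0x02B4B02F.
0x02B4B02F = 45396015.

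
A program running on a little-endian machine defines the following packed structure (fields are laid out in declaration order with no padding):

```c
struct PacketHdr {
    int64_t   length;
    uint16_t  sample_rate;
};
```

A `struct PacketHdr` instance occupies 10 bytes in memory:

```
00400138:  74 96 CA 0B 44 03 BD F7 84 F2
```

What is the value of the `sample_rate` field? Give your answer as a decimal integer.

62084

`sample_rate` follows `length` (8 bytes), so it starts at byte offset 8 and occupies 2 bytes.
Bytes at offsets 8..9: 84 F2.
In little-endian order the low byte comes first in memory.
Reassemble most-significant byte first: F2 84 → 0xF284.
0xF284 = 62084.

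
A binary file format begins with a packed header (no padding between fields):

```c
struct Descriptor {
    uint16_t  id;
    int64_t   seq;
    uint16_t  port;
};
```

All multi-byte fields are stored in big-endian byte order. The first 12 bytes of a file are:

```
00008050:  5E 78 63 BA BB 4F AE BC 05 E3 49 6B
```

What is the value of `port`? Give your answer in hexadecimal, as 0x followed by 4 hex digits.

`port` follows `id` (2 B), `seq` (8 B), so it starts at offset 2 + 8 = 10 and occupies 2 bytes.
Bytes at offsets 10..11: 49 6B.
In big-endian order the high byte comes first in memory.
The bytes are already most-significant first: 0x496B.

0x496B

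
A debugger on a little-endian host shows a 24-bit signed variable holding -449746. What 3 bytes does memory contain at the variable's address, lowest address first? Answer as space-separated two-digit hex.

2E 23 F9

Two's complement of -449746 in 24 bits: 449746 = 0x06DCD2; invert → 0xF9232D; add 1 → 0xF9232E.
Split into bytes (most-significant first): F9 23 2E.
In little-endian order the low byte comes first in memory.
So at ascending addresses the bytes are 2E 23 F9.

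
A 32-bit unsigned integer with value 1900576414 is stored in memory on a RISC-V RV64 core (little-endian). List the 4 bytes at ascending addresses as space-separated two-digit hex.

9E 7E 48 71

1900576414 in hexadecimal, padded to 32 bits, is 0x71487E9E.
Split into bytes (most-significant first): 71 48 7E 9E.
In little-endian order the low byte comes first in memory.
So at ascending addresses the bytes are 9E 7E 48 71.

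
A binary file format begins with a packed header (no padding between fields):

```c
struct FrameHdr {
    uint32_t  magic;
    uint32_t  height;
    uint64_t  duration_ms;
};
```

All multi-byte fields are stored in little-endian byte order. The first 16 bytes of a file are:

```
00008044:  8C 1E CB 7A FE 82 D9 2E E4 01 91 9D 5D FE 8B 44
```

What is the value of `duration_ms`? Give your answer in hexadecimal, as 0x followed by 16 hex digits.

`duration_ms` follows `magic` (4 B), `height` (4 B), so it starts at offset 4 + 4 = 8 and occupies 8 bytes.
Bytes at offsets 8..15: E4 01 91 9D 5D FE 8B 44.
In little-endian order the low byte comes first in memory.
Reassemble most-significant byte first: 44 8B FE 5D 9D 91 01 E4 → 0x448BFE5D9D9101E4.

0x448BFE5D9D9101E4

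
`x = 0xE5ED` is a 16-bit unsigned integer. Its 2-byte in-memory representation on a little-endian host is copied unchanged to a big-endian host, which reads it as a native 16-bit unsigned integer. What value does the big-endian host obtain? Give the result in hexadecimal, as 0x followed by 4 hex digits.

0xEDE5

Stored little-endian, the bytes at ascending addresses are ED E5.
Read back as big-endian, the last byte is least significant, giving 0xEDE5.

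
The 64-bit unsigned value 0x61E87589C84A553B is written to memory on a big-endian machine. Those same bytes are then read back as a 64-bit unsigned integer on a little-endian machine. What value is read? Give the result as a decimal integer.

4275405646418274401

Stored big-endian, the bytes at ascending addresses are 61 E8 75 89 C8 4A 55 3B.
Read back as little-endian, the first byte is least significant, giving 0x3B554AC88975E861.
0x3B554AC88975E861 = 4275405646418274401.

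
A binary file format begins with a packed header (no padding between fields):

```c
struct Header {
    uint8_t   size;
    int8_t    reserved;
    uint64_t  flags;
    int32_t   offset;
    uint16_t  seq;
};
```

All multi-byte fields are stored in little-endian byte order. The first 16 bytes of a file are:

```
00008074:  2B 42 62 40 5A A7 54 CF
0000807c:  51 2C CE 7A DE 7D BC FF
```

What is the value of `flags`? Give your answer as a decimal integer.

`flags` follows `size` (1 B), `reserved` (1 B), so it starts at offset 1 + 1 = 2 and occupies 8 bytes.
Bytes at offsets 2..9: 62 40 5A A7 54 CF 51 2C.
In little-endian order the low byte comes first in memory.
Reassemble most-significant byte first: 2C 51 CF 54 A7 5A 40 62 → 0x2C51CF54A75A4062.
0x2C51CF54A75A4062 = 3193561573274304610.

3193561573274304610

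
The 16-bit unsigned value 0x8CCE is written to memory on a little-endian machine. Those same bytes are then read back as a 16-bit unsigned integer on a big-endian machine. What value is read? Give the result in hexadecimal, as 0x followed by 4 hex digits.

Stored little-endian, the bytes at ascending addresses are CE 8C.
Read back as big-endian, the last byte is least significant, giving 0xCE8C.

0xCE8C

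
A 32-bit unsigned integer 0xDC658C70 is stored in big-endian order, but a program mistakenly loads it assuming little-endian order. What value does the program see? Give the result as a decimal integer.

Stored big-endian, the bytes at ascending addresses are DC 65 8C 70.
Read back as little-endian, the first byte is least significant, giving 0x708C65DC.
0x708C65DC = 1888249308.

1888249308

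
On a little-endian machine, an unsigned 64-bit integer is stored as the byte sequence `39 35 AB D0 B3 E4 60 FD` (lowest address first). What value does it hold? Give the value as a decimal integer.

Little-endian: lowest address holds the least-significant byte.
Reassemble most-significant byte first: FD 60 E4 B3 D0 AB 35 39 → 0xFD60E4B3D0AB3539.
0xFD60E4B3D0AB3539 = 18257844350311150905.

18257844350311150905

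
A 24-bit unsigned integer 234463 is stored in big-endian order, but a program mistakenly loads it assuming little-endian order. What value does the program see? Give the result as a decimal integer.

234463 in 24-bit hexadecimal is 0x0393DF.
Stored big-endian, the bytes at ascending addresses are 03 93 DF.
Read back as little-endian, the first byte is least significant, giving 0xDF9303.
0xDF9303 = 14652163.

14652163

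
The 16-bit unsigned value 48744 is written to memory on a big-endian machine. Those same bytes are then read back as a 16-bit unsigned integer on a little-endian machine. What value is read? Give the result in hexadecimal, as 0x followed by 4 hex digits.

48744 in 16-bit hexadecimal is 0xBE68.
Stored big-endian, the bytes at ascending addresses are BE 68.
Read back as little-endian, the first byte is least significant, giving 0x68BE.

0x68BE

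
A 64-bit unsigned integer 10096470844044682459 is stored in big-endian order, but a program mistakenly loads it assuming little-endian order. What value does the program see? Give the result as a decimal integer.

15790850925135797644

10096470844044682459 in 64-bit hexadecimal is 0x8C1DDEBD405F24DB.
Stored big-endian, the bytes at ascending addresses are 8C 1D DE BD 40 5F 24 DB.
Read back as little-endian, the first byte is least significant, giving 0xDB245F40BDDE1D8C.
0xDB245F40BDDE1D8C = 15790850925135797644.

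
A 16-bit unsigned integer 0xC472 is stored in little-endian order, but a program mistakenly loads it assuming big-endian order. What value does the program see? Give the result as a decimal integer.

29380

Stored little-endian, the bytes at ascending addresses are 72 C4.
Read back as big-endian, the last byte is least significant, giving 0x72C4.
0x72C4 = 29380.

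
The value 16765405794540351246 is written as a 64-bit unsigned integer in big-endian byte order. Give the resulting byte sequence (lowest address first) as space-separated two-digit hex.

E8 AA AF BE 42 DA 6F 0E

16765405794540351246 in hexadecimal, padded to 64 bits, is 0xE8AAAFBE42DA6F0E.
Split into bytes (most-significant first): E8 AA AF BE 42 DA 6F 0E.
Big-endian: lowest address holds the most-significant byte.
So the memory order matches the most-significant-first order: E8 AA AF BE 42 DA 6F 0E.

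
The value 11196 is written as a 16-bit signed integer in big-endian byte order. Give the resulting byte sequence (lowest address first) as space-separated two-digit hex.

2B BC

11196 in hexadecimal, padded to 16 bits, is 0x2BBC.
Split into bytes (most-significant first): 2B BC.
In big-endian order the high byte comes first in memory.
So the memory order matches the most-significant-first order: 2B BC.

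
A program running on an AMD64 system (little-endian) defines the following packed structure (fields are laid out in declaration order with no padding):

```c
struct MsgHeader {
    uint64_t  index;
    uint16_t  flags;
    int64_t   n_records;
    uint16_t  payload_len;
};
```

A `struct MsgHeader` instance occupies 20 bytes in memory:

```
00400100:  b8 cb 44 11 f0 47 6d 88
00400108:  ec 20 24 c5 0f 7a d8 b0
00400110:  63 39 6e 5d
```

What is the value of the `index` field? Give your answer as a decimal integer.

`index` is the first field, at byte offset 0, occupying 8 bytes.
Bytes at offsets 0..7: B8 CB 44 11 F0 47 6D 88.
In little-endian order the low byte comes first in memory.
Reassemble most-significant byte first: 88 6D 47 F0 11 44 CB B8 → 0x886D47F01144CBB8.
0x886D47F01144CBB8 = 9830592658027105208.

9830592658027105208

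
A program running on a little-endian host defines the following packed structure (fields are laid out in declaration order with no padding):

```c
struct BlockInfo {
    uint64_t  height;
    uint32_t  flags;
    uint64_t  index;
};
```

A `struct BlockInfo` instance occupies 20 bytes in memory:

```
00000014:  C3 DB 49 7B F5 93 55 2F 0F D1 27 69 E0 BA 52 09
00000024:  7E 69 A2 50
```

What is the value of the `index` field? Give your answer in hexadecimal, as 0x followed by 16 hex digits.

`index` follows `height` (8 B), `flags` (4 B), so it starts at offset 8 + 4 = 12 and occupies 8 bytes.
Bytes at offsets 12..19: E0 BA 52 09 7E 69 A2 50.
Little-endian: lowest address holds the least-significant byte.
Reassemble most-significant byte first: 50 A2 69 7E 09 52 BA E0 → 0x50A2697E0952BAE0.

0x50A2697E0952BAE0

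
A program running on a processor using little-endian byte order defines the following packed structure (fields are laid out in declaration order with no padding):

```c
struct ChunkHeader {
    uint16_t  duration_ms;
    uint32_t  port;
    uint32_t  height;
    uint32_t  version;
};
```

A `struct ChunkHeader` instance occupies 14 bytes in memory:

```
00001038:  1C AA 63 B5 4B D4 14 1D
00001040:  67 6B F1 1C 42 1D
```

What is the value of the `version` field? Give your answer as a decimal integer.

490872049

`version` follows `duration_ms` (2 B), `port` (4 B), `height` (4 B), so it starts at offset 2 + 4 + 4 = 10 and occupies 4 bytes.
Bytes at offsets 10..13: F1 1C 42 1D.
In little-endian order the low byte comes first in memory.
Reassemble most-significant byte first: 1D 42 1C F1 → 0x1D421CF1.
0x1D421CF1 = 490872049.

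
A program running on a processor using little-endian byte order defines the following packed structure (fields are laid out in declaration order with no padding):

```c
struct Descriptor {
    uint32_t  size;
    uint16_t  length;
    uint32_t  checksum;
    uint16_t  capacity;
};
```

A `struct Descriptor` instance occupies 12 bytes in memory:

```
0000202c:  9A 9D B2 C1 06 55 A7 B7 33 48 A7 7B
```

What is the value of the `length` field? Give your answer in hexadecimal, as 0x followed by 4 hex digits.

`length` follows `size` (4 bytes), so it starts at byte offset 4 and occupies 2 bytes.
Bytes at offsets 4..5: 06 55.
Little-endian stores the least-significant byte at the lowest address.
Reassemble most-significant byte first: 55 06 → 0x5506.

0x5506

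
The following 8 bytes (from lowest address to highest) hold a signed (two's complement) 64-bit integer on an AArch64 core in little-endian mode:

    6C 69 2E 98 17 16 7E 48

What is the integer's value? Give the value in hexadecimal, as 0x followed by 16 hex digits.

0x487E1617982E696C

Little-endian stores the least-significant byte at the lowest address.
Reassemble most-significant byte first: 48 7E 16 17 98 2E 69 6C → 0x487E1617982E696C.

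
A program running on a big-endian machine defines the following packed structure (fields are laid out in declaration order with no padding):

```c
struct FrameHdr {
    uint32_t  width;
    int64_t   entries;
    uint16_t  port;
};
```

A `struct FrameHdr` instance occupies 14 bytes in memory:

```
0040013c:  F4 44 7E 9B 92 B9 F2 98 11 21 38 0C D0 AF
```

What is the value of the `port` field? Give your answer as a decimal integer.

`port` follows `width` (4 B), `entries` (8 B), so it starts at offset 4 + 8 = 12 and occupies 2 bytes.
Bytes at offsets 12..13: D0 AF.
In big-endian order the high byte comes first in memory.
The bytes are already most-significant first: 0xD0AF.
0xD0AF = 53423.

53423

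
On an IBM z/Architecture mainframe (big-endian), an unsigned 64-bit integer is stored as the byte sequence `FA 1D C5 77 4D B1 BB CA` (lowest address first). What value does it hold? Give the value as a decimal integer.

18022778400001866698

Big-endian stores the most-significant byte at the lowest address.
The bytes are already most-significant first: 0xFA1DC5774DB1BBCA.
0xFA1DC5774DB1BBCA = 18022778400001866698.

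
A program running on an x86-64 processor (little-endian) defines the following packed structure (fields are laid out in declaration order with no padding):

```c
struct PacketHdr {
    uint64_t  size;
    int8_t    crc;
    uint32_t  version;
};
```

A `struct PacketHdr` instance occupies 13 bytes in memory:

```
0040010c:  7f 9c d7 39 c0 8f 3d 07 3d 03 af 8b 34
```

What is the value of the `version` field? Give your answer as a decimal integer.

`version` follows `size` (8 B), `crc` (1 B), so it starts at offset 8 + 1 = 9 and occupies 4 bytes.
Bytes at offsets 9..12: 03 AF 8B 34.
Little-endian stores the least-significant byte at the lowest address.
Reassemble most-significant byte first: 34 8B AF 03 → 0x348BAF03.
0x348BAF03 = 881569539.

881569539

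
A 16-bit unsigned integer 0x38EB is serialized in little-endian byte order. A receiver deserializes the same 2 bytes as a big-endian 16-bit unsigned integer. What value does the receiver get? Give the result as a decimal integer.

60216

Stored little-endian, the bytes at ascending addresses are EB 38.
Read back as big-endian, the last byte is least significant, giving 0xEB38.
0xEB38 = 60216.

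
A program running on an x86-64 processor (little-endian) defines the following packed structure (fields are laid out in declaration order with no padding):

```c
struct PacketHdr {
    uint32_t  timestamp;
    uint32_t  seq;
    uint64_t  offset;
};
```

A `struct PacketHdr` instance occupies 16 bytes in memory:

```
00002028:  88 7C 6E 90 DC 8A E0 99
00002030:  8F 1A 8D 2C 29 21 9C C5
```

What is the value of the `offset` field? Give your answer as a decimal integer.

`offset` follows `timestamp` (4 B), `seq` (4 B), so it starts at offset 4 + 4 = 8 and occupies 8 bytes.
Bytes at offsets 8..15: 8F 1A 8D 2C 29 21 9C C5.
Little-endian: lowest address holds the least-significant byte.
Reassemble most-significant byte first: C5 9C 21 29 2C 8D 1A 8F → 0xC59C21292C8D1A8F.
0xC59C21292C8D1A8F = 14239292582563486351.

14239292582563486351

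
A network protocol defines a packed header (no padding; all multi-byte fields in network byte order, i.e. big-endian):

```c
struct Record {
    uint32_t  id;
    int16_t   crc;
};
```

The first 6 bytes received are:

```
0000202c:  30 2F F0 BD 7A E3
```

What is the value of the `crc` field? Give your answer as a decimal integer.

31459

`crc` follows `id` (4 bytes), so it starts at byte offset 4 and occupies 2 bytes.
Bytes at offsets 4..5: 7A E3.
Big-endian stores the most-significant byte at the lowest address.
The bytes are already most-significant first: 0x7AE3.
0x7AE3 = 31459.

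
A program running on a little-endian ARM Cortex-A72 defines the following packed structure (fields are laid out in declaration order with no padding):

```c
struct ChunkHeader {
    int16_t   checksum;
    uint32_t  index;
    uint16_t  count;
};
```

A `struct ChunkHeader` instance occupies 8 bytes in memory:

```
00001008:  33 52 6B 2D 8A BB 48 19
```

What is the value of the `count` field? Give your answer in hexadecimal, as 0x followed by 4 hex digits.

`count` follows `checksum` (2 B), `index` (4 B), so it starts at offset 2 + 4 = 6 and occupies 2 bytes.
Bytes at offsets 6..7: 48 19.
Little-endian: lowest address holds the least-significant byte.
Reassemble most-significant byte first: 19 48 → 0x1948.

0x1948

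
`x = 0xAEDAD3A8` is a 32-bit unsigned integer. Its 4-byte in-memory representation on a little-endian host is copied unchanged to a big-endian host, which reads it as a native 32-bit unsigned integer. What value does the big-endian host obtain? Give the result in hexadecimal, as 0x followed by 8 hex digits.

Stored little-endian, the bytes at ascending addresses are A8 D3 DA AE.
Read back as big-endian, the last byte is least significant, giving 0xA8D3DAAE.

0xA8D3DAAE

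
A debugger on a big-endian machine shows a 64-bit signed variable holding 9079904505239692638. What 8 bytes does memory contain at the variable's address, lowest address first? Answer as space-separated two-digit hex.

9079904505239692638 in hexadecimal, padded to 64 bits, is 0x7E024D0A4547E55E.
Split into bytes (most-significant first): 7E 02 4D 0A 45 47 E5 5E.
Big-endian: lowest address holds the most-significant byte.
So the memory order matches the most-significant-first order: 7E 02 4D 0A 45 47 E5 5E.

7E 02 4D 0A 45 47 E5 5E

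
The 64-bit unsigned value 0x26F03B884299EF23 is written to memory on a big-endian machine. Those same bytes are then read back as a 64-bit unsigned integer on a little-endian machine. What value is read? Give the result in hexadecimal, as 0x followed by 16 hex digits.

0x23EF9942883BF026

Stored big-endian, the bytes at ascending addresses are 26 F0 3B 88 42 99 EF 23.
Read back as little-endian, the first byte is least significant, giving 0x23EF9942883BF026.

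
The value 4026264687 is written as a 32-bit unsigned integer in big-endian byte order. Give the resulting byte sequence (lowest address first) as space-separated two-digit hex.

EF FB EC 6F

4026264687 in hexadecimal, padded to 32 bits, is 0xEFFBEC6F.
Split into bytes (most-significant first): EF FB EC 6F.
Big-endian: lowest address holds the most-significant byte.
So the memory order matches the most-significant-first order: EF FB EC 6F.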